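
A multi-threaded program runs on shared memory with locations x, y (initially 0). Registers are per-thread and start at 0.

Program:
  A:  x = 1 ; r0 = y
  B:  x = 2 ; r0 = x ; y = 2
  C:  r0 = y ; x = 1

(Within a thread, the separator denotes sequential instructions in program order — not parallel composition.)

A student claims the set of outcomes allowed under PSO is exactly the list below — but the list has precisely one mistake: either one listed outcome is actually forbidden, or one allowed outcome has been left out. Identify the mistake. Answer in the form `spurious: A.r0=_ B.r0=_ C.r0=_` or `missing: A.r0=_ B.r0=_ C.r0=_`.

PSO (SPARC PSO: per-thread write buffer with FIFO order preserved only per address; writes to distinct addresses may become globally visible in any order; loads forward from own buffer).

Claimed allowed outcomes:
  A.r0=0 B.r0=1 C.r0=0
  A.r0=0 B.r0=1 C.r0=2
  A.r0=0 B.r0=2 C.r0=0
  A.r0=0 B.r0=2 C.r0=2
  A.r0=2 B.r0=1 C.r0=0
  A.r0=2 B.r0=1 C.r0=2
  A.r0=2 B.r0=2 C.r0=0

outcome vector order: (A.r0,B.r0,C.r0)
under PSO → 0/1/0 0/1/2 0/2/0 0/2/2 2/1/0 2/1/2 2/2/0 2/2/2
PSO∖claimed = {2/2/2}

missing: A.r0=2 B.r0=2 C.r0=2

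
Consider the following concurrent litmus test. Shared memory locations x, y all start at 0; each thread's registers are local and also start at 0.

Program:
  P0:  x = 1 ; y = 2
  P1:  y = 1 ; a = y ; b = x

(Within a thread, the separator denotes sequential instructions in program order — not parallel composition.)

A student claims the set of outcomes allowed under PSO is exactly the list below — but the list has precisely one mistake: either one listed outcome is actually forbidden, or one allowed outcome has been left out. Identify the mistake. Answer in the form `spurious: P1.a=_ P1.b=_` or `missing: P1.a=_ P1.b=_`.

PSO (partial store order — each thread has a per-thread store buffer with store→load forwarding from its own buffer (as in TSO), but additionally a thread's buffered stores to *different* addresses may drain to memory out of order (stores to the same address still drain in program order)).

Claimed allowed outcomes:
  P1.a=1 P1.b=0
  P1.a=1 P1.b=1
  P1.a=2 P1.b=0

missing: P1.a=2 P1.b=1

outcome vector order: (P1.a,P1.b)
under PSO → 1/0; 1/1; 2/0; 2/1
PSO∖claimed = {2/1}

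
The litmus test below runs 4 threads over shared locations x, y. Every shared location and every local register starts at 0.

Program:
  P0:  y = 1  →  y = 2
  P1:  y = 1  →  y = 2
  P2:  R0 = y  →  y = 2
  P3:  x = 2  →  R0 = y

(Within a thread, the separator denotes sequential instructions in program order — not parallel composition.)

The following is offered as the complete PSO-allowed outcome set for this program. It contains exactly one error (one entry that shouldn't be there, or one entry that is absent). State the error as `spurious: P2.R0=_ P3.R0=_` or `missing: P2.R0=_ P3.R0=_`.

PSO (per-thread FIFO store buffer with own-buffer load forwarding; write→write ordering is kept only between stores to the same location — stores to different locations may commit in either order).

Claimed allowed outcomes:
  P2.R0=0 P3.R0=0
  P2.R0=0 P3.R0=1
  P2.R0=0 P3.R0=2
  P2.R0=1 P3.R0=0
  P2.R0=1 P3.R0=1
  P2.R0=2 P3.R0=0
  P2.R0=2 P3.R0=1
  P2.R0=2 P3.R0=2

outcome vector order: (P2.R0,P3.R0)
[PSO] allowed = {0/0 0/1 0/2 1/0 1/1 1/2 2/0 2/1 2/2}
PSO∖claimed = {1/2}

missing: P2.R0=1 P3.R0=2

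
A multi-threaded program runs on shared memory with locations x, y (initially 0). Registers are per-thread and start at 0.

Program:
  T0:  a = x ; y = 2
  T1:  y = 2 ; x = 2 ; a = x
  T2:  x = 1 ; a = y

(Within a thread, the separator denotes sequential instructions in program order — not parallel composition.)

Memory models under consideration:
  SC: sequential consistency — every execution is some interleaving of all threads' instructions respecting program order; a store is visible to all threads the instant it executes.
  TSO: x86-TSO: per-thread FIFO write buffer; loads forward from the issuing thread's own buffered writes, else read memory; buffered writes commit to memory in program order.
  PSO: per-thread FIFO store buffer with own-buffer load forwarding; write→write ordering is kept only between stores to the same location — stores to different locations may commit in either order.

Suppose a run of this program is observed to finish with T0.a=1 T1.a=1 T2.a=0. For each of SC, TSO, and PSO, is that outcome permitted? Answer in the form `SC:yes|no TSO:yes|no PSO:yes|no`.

outcome vector order: (T0.a,T1.a,T2.a)
SC: 9 outcomes — {0/1/2, 0/2/0, 0/2/2, 1/1/2, 1/2/0, 1/2/2, 2/1/2, 2/2/0, 2/2/2}
TSO: 12 outcomes — {0/1/0, 0/1/2, 0/2/0, 0/2/2, 1/1/0, 1/1/2, 1/2/0, 1/2/2, 2/1/0, 2/1/2, 2/2/0, 2/2/2}
PSO: 12 outcomes — {0/1/0, 0/1/2, 0/2/0, 0/2/2, 1/1/0, 1/1/2, 1/2/0, 1/2/2, 2/1/0, 2/1/2, 2/2/0, 2/2/2}
target 1/1/0 ∈ {TSO,PSO}

SC:no TSO:yes PSO:yes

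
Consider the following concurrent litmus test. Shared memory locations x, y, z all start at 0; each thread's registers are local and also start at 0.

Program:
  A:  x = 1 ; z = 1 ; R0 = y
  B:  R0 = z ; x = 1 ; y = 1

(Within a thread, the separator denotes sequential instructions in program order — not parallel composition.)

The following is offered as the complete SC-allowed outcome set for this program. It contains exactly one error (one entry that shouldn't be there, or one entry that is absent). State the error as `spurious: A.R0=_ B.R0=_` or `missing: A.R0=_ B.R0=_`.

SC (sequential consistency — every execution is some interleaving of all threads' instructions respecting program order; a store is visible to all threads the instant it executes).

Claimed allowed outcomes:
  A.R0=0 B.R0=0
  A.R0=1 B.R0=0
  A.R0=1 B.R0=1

missing: A.R0=0 B.R0=1

outcome vector order: (A.R0,B.R0)
under SC → 00, 01, 10, 11
SC∖claimed = {01}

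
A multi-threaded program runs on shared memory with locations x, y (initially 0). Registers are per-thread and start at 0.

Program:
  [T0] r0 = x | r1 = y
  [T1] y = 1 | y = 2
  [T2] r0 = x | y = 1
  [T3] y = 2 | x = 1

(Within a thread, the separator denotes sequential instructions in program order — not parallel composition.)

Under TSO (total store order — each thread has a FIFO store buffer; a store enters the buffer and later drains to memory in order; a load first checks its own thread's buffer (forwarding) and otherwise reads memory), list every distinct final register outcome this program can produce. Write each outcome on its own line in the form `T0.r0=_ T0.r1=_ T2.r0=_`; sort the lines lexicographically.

T0.r0=0 T0.r1=0 T2.r0=0
T0.r0=0 T0.r1=0 T2.r0=1
T0.r0=0 T0.r1=1 T2.r0=0
T0.r0=0 T0.r1=1 T2.r0=1
T0.r0=0 T0.r1=2 T2.r0=0
T0.r0=0 T0.r1=2 T2.r0=1
T0.r0=1 T0.r1=1 T2.r0=0
T0.r0=1 T0.r1=1 T2.r0=1
T0.r0=1 T0.r1=2 T2.r0=0
T0.r0=1 T0.r1=2 T2.r0=1

outcome vector order: (T0.r0,T0.r1,T2.r0)
|TSO outcomes| = 10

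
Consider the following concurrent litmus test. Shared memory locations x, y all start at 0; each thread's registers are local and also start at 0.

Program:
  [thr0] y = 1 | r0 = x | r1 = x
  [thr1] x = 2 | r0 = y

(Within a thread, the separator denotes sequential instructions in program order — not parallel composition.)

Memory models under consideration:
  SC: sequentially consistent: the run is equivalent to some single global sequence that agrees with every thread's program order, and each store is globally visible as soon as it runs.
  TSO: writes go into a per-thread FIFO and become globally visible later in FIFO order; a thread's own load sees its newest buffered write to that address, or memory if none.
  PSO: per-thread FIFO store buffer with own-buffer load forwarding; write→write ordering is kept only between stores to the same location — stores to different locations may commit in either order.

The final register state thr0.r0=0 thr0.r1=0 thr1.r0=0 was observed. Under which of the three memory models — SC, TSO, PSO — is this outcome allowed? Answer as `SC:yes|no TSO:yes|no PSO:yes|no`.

outcome vector order: (thr0.r0,thr0.r1,thr1.r0)
[SC] allowed = {0/0/1, 0/2/1, 2/2/0, 2/2/1}
[TSO] allowed = {0/0/0, 0/0/1, 0/2/0, 0/2/1, 2/2/0, 2/2/1}
[PSO] allowed = {0/0/0, 0/0/1, 0/2/0, 0/2/1, 2/2/0, 2/2/1}
target 0/0/0 ∈ {TSO,PSO}

SC:no TSO:yes PSO:yes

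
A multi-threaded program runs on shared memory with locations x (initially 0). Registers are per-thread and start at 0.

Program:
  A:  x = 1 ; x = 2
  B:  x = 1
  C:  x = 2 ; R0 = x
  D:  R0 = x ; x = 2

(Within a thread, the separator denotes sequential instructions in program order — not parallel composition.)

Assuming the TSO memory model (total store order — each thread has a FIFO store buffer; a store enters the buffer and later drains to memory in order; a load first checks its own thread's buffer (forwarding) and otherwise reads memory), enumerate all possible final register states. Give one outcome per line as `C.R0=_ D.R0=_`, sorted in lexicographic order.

outcome vector order: (C.R0,D.R0)
|TSO outcomes| = 6

C.R0=1 D.R0=0
C.R0=1 D.R0=1
C.R0=1 D.R0=2
C.R0=2 D.R0=0
C.R0=2 D.R0=1
C.R0=2 D.R0=2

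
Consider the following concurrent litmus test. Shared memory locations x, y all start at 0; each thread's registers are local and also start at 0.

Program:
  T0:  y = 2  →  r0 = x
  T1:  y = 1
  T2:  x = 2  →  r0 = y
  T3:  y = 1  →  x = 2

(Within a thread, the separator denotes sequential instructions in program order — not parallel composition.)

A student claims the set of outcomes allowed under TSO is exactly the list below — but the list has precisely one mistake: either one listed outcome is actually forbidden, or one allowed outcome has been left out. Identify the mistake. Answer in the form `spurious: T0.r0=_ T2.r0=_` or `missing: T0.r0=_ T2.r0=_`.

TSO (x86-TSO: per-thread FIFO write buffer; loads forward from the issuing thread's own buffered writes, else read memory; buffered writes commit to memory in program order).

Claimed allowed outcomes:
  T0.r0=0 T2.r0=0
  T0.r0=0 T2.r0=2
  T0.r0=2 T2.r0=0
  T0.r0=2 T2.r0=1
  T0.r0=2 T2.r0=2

missing: T0.r0=0 T2.r0=1

outcome vector order: (T0.r0,T2.r0)
TSO (6): (0,0), (0,1), (0,2), (2,0), (2,1), (2,2)
TSO∖claimed = {(0,1)}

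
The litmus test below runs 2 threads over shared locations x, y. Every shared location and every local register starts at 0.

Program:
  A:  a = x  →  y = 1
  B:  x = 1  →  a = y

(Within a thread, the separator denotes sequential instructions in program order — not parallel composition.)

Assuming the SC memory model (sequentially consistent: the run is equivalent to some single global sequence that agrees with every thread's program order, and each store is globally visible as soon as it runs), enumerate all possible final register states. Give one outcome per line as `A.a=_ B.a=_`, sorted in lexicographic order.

outcome vector order: (A.a,B.a)
|SC outcomes| = 4

A.a=0 B.a=0
A.a=0 B.a=1
A.a=1 B.a=0
A.a=1 B.a=1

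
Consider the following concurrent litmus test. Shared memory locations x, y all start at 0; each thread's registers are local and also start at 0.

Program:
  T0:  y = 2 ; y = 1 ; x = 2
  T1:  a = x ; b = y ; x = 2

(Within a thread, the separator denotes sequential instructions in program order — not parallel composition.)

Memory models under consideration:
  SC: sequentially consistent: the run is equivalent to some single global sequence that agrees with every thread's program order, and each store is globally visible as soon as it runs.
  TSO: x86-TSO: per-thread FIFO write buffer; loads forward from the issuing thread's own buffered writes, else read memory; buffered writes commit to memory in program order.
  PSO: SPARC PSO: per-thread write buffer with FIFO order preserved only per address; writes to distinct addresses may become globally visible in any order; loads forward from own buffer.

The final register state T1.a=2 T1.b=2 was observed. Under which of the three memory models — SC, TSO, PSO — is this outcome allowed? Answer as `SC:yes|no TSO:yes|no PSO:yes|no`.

outcome vector order: (T1.a,T1.b)
under SC → (0,0); (0,1); (0,2); (2,1)
under TSO → (0,0); (0,1); (0,2); (2,1)
under PSO → (0,0); (0,1); (0,2); (2,0); (2,1); (2,2)
target (2,2) ∈ {PSO}

SC:no TSO:no PSO:yes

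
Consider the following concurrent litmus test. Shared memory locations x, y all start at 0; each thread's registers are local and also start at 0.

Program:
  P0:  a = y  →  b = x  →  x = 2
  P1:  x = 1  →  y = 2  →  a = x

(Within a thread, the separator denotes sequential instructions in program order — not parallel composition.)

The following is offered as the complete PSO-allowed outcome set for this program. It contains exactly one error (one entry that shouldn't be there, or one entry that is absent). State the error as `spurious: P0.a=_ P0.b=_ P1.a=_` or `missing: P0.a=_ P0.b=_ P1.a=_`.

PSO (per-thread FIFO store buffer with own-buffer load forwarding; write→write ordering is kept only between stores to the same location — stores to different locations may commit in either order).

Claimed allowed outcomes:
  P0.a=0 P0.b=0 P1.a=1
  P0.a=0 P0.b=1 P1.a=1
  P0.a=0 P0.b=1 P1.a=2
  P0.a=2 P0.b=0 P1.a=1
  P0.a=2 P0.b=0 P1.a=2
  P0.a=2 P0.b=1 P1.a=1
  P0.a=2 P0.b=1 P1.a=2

missing: P0.a=0 P0.b=0 P1.a=2

outcome vector order: (P0.a,P0.b,P1.a)
PSO: 8 outcomes — {001; 002; 011; 012; 201; 202; 211; 212}
PSO∖claimed = {002}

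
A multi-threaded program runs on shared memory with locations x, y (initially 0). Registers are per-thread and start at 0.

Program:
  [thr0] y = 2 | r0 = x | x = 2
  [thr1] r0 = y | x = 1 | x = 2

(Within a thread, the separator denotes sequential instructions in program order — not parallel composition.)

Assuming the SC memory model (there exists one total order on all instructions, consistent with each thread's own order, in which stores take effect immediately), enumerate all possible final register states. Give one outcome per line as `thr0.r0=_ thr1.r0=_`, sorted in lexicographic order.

outcome vector order: (thr0.r0,thr1.r0)
|SC outcomes| = 6

thr0.r0=0 thr1.r0=0
thr0.r0=0 thr1.r0=2
thr0.r0=1 thr1.r0=0
thr0.r0=1 thr1.r0=2
thr0.r0=2 thr1.r0=0
thr0.r0=2 thr1.r0=2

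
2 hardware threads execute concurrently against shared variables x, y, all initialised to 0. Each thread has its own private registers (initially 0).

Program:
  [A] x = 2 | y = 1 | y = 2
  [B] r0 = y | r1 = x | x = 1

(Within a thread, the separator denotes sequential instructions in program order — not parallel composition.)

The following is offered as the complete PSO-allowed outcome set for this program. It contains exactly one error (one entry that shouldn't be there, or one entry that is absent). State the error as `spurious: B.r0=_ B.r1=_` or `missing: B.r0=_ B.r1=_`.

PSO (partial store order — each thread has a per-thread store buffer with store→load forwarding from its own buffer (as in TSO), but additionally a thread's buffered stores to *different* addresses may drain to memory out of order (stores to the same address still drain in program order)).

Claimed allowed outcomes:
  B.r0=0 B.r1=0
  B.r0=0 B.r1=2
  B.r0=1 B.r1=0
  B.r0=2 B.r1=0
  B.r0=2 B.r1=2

missing: B.r0=1 B.r1=2

outcome vector order: (B.r0,B.r1)
PSO: 6 outcomes — {00 02 10 12 20 22}
PSO∖claimed = {12}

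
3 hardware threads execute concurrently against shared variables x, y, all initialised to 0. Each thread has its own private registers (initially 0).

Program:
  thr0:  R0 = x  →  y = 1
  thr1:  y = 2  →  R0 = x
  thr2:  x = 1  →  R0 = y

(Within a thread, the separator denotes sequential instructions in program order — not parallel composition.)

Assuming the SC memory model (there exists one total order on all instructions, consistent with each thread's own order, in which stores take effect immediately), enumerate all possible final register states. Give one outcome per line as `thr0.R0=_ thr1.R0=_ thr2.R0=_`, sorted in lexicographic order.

outcome vector order: (thr0.R0,thr1.R0,thr2.R0)
|SC outcomes| = 10

thr0.R0=0 thr1.R0=0 thr2.R0=1
thr0.R0=0 thr1.R0=0 thr2.R0=2
thr0.R0=0 thr1.R0=1 thr2.R0=0
thr0.R0=0 thr1.R0=1 thr2.R0=1
thr0.R0=0 thr1.R0=1 thr2.R0=2
thr0.R0=1 thr1.R0=0 thr2.R0=1
thr0.R0=1 thr1.R0=0 thr2.R0=2
thr0.R0=1 thr1.R0=1 thr2.R0=0
thr0.R0=1 thr1.R0=1 thr2.R0=1
thr0.R0=1 thr1.R0=1 thr2.R0=2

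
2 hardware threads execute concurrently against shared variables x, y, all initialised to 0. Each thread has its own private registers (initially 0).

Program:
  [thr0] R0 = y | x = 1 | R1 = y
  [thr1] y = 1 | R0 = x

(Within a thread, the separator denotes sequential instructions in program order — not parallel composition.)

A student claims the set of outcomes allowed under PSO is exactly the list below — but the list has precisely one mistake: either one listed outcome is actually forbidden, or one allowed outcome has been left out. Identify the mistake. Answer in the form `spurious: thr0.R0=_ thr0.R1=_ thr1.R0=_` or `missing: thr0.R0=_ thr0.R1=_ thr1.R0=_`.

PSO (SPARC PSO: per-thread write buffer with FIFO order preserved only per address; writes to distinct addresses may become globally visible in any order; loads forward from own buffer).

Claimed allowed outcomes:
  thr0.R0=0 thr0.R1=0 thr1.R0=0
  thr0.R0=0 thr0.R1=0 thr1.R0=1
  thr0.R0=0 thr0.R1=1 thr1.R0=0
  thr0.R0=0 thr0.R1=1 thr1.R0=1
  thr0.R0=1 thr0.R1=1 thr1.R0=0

outcome vector order: (thr0.R0,thr0.R1,thr1.R0)
under PSO → 000 001 010 011 110 111
PSO∖claimed = {111}

missing: thr0.R0=1 thr0.R1=1 thr1.R0=1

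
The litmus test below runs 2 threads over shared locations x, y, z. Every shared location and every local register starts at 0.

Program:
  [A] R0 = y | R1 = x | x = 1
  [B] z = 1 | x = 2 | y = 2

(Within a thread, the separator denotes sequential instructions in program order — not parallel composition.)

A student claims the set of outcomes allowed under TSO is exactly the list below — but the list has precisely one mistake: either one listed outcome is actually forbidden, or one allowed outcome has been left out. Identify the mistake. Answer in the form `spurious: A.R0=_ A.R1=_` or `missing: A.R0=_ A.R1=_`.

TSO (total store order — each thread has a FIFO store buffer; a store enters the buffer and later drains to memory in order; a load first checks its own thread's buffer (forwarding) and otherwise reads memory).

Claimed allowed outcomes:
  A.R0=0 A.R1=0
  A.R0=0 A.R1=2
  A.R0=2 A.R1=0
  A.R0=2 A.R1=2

spurious: A.R0=2 A.R1=0

outcome vector order: (A.R0,A.R1)
TSO (3): (0,0) (0,2) (2,2)
claimed∖TSO = {(2,0)}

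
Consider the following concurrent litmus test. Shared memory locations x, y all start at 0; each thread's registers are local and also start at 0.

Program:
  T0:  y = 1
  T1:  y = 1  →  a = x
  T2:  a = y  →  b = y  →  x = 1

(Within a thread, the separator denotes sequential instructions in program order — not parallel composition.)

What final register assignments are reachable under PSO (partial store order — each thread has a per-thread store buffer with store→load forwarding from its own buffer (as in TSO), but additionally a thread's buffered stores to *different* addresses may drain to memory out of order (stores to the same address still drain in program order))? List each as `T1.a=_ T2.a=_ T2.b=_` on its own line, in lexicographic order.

outcome vector order: (T1.a,T2.a,T2.b)
|PSO outcomes| = 6

T1.a=0 T2.a=0 T2.b=0
T1.a=0 T2.a=0 T2.b=1
T1.a=0 T2.a=1 T2.b=1
T1.a=1 T2.a=0 T2.b=0
T1.a=1 T2.a=0 T2.b=1
T1.a=1 T2.a=1 T2.b=1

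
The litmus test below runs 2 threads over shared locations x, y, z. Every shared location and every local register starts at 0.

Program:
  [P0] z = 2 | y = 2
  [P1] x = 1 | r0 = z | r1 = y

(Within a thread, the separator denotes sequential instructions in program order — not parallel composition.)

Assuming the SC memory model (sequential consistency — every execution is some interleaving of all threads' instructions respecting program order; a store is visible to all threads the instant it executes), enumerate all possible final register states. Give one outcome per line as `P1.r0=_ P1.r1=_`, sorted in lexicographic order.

outcome vector order: (P1.r0,P1.r1)
|SC outcomes| = 4

P1.r0=0 P1.r1=0
P1.r0=0 P1.r1=2
P1.r0=2 P1.r1=0
P1.r0=2 P1.r1=2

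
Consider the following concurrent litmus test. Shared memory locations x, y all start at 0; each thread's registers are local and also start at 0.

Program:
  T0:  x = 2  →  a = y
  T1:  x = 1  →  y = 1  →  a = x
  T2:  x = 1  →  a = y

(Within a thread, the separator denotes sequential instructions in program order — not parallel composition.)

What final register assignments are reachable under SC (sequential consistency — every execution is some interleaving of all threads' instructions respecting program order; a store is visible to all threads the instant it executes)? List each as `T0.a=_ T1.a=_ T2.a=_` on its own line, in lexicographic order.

outcome vector order: (T0.a,T1.a,T2.a)
|SC outcomes| = 8

T0.a=0 T1.a=1 T2.a=0
T0.a=0 T1.a=1 T2.a=1
T0.a=0 T1.a=2 T2.a=0
T0.a=0 T1.a=2 T2.a=1
T0.a=1 T1.a=1 T2.a=0
T0.a=1 T1.a=1 T2.a=1
T0.a=1 T1.a=2 T2.a=0
T0.a=1 T1.a=2 T2.a=1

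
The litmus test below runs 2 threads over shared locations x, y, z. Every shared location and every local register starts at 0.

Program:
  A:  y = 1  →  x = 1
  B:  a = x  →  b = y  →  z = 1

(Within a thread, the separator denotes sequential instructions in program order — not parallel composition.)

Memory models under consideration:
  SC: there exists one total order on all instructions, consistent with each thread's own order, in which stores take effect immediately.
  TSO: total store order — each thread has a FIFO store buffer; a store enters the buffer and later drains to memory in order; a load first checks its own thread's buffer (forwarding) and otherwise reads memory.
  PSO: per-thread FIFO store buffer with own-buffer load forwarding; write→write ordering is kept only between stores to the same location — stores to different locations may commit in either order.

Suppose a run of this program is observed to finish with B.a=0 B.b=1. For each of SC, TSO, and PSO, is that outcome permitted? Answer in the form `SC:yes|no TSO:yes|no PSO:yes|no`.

outcome vector order: (B.a,B.b)
SC (3): (0,0) (0,1) (1,1)
TSO (3): (0,0) (0,1) (1,1)
PSO (4): (0,0) (0,1) (1,0) (1,1)
target (0,1) ∈ {SC,TSO,PSO}

SC:yes TSO:yes PSO:yes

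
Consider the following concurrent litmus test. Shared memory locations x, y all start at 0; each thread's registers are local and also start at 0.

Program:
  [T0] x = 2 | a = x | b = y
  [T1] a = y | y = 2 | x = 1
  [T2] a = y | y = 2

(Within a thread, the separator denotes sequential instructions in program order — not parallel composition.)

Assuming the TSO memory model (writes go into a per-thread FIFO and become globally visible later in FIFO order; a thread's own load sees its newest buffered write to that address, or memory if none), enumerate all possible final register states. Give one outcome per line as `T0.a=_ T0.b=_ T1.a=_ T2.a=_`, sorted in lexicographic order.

T0.a=1 T0.b=2 T1.a=0 T2.a=0
T0.a=1 T0.b=2 T1.a=0 T2.a=2
T0.a=1 T0.b=2 T1.a=2 T2.a=0
T0.a=2 T0.b=0 T1.a=0 T2.a=0
T0.a=2 T0.b=0 T1.a=0 T2.a=2
T0.a=2 T0.b=0 T1.a=2 T2.a=0
T0.a=2 T0.b=2 T1.a=0 T2.a=0
T0.a=2 T0.b=2 T1.a=0 T2.a=2
T0.a=2 T0.b=2 T1.a=2 T2.a=0

outcome vector order: (T0.a,T0.b,T1.a,T2.a)
|TSO outcomes| = 9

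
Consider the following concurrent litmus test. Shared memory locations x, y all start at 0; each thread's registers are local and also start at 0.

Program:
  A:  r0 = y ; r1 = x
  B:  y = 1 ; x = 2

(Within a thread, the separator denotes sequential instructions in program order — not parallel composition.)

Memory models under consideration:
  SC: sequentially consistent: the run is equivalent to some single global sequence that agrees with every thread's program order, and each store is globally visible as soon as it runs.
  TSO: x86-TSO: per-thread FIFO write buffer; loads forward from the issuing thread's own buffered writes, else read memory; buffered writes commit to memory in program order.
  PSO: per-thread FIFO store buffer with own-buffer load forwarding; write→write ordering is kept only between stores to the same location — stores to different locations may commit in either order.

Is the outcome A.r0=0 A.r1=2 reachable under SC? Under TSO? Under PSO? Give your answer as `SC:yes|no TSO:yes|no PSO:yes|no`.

SC:yes TSO:yes PSO:yes

outcome vector order: (A.r0,A.r1)
[SC] allowed = {(0,0); (0,2); (1,0); (1,2)}
[TSO] allowed = {(0,0); (0,2); (1,0); (1,2)}
[PSO] allowed = {(0,0); (0,2); (1,0); (1,2)}
target (0,2) ∈ {SC,TSO,PSO}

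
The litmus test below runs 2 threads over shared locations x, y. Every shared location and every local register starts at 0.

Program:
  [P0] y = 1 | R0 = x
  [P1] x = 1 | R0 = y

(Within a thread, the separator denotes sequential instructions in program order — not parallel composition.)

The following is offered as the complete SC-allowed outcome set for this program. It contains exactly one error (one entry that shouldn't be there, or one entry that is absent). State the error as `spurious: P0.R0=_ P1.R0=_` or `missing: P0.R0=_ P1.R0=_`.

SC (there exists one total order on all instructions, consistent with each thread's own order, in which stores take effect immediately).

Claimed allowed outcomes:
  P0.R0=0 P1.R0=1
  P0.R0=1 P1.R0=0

outcome vector order: (P0.R0,P1.R0)
[SC] allowed = {<0 1>, <1 0>, <1 1>}
SC∖claimed = {<1 1>}

missing: P0.R0=1 P1.R0=1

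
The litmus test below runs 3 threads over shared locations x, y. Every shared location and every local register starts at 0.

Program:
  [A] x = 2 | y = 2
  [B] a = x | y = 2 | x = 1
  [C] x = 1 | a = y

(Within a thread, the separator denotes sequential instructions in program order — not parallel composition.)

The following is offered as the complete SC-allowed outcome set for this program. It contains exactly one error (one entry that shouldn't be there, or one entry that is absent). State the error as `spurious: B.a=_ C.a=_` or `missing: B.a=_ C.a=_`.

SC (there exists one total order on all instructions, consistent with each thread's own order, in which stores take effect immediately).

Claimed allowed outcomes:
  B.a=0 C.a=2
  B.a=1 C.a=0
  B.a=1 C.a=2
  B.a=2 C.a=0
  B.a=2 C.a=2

missing: B.a=0 C.a=0

outcome vector order: (B.a,C.a)
[SC] allowed = {0/0, 0/2, 1/0, 1/2, 2/0, 2/2}
SC∖claimed = {0/0}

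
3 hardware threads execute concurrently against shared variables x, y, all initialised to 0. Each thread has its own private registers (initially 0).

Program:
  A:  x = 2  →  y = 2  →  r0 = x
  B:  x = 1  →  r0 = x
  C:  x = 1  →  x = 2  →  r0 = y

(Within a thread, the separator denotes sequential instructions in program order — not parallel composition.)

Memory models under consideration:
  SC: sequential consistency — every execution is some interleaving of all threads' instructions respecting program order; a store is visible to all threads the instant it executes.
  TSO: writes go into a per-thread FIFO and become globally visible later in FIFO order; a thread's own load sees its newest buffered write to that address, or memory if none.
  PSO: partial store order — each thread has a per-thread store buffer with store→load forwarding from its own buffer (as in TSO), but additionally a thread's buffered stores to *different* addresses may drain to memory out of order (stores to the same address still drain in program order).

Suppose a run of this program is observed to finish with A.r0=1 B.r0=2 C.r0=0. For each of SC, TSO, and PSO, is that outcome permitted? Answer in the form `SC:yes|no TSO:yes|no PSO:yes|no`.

SC:no TSO:yes PSO:yes

outcome vector order: (A.r0,B.r0,C.r0)
[SC] allowed = {110, 112, 122, 210, 212, 220, 222}
[TSO] allowed = {110, 112, 120, 122, 210, 212, 220, 222}
[PSO] allowed = {110, 112, 120, 122, 210, 212, 220, 222}
target 120 ∈ {TSO,PSO}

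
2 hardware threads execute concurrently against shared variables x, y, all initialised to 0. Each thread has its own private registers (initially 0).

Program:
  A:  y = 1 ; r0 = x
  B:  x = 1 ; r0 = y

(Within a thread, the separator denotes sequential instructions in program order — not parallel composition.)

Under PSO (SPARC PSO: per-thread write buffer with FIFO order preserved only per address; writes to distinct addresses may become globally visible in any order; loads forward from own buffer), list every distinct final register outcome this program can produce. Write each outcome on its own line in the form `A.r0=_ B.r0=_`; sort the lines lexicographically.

A.r0=0 B.r0=0
A.r0=0 B.r0=1
A.r0=1 B.r0=0
A.r0=1 B.r0=1

outcome vector order: (A.r0,B.r0)
|PSO outcomes| = 4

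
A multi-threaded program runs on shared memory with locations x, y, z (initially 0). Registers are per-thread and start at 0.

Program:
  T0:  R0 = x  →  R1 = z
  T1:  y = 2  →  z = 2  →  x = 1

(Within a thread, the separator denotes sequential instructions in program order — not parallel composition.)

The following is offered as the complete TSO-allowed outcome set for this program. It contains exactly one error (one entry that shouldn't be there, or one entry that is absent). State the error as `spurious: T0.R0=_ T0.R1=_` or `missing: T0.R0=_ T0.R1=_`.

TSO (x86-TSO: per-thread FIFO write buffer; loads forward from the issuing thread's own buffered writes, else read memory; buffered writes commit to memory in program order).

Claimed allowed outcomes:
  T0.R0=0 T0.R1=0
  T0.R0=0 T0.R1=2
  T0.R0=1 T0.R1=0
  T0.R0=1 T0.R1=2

outcome vector order: (T0.R0,T0.R1)
TSO (3): <0 0>, <0 2>, <1 2>
claimed∖TSO = {<1 0>}

spurious: T0.R0=1 T0.R1=0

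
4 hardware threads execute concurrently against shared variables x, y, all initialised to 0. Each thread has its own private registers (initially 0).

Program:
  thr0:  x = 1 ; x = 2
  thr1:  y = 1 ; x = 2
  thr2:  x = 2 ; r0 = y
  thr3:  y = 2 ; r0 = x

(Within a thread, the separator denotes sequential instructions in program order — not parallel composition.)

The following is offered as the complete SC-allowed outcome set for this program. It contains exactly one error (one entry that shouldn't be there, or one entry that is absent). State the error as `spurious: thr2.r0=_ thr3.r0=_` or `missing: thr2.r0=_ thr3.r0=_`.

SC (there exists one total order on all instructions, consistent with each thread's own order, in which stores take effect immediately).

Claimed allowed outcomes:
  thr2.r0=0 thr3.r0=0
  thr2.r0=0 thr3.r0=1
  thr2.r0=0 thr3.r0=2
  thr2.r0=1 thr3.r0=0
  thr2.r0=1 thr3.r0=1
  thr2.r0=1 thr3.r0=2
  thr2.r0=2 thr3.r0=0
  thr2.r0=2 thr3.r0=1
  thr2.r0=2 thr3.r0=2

outcome vector order: (thr2.r0,thr3.r0)
SC (8): <0 1>; <0 2>; <1 0>; <1 1>; <1 2>; <2 0>; <2 1>; <2 2>
claimed∖SC = {<0 0>}

spurious: thr2.r0=0 thr3.r0=0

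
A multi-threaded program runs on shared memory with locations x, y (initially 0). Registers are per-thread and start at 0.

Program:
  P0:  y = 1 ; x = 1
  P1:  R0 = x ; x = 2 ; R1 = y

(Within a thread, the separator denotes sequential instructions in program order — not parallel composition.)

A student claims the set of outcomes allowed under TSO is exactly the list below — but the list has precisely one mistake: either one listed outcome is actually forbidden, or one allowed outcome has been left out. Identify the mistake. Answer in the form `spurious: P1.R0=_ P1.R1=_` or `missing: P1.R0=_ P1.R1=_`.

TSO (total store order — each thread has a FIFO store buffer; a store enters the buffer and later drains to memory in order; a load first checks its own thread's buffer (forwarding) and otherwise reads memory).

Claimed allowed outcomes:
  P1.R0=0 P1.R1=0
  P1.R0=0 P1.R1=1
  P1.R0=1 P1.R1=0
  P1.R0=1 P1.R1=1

outcome vector order: (P1.R0,P1.R1)
TSO: 3 outcomes — {(0,0) (0,1) (1,1)}
claimed∖TSO = {(1,0)}

spurious: P1.R0=1 P1.R1=0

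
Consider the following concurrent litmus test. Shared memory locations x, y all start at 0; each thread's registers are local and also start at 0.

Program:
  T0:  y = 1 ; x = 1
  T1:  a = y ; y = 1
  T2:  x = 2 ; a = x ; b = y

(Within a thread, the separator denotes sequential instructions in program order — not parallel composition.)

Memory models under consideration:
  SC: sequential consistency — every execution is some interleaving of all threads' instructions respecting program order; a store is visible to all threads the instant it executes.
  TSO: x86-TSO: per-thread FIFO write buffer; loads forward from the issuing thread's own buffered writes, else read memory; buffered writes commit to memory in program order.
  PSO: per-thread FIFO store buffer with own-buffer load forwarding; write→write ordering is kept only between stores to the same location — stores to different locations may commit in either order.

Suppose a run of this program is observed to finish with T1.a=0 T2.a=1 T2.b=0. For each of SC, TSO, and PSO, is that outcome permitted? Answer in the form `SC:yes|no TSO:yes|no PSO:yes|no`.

outcome vector order: (T1.a,T2.a,T2.b)
SC: 6 outcomes — {(0,1,1); (0,2,0); (0,2,1); (1,1,1); (1,2,0); (1,2,1)}
TSO: 6 outcomes — {(0,1,1); (0,2,0); (0,2,1); (1,1,1); (1,2,0); (1,2,1)}
PSO: 8 outcomes — {(0,1,0); (0,1,1); (0,2,0); (0,2,1); (1,1,0); (1,1,1); (1,2,0); (1,2,1)}
target (0,1,0) ∈ {PSO}

SC:no TSO:no PSO:yes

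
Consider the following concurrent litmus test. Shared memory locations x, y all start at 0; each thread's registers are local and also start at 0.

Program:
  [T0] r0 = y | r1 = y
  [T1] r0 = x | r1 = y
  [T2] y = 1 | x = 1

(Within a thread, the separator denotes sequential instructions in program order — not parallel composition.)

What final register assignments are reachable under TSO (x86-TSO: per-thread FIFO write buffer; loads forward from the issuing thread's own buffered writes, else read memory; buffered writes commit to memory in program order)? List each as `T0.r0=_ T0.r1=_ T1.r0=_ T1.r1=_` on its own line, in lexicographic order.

outcome vector order: (T0.r0,T0.r1,T1.r0,T1.r1)
|TSO outcomes| = 9

T0.r0=0 T0.r1=0 T1.r0=0 T1.r1=0
T0.r0=0 T0.r1=0 T1.r0=0 T1.r1=1
T0.r0=0 T0.r1=0 T1.r0=1 T1.r1=1
T0.r0=0 T0.r1=1 T1.r0=0 T1.r1=0
T0.r0=0 T0.r1=1 T1.r0=0 T1.r1=1
T0.r0=0 T0.r1=1 T1.r0=1 T1.r1=1
T0.r0=1 T0.r1=1 T1.r0=0 T1.r1=0
T0.r0=1 T0.r1=1 T1.r0=0 T1.r1=1
T0.r0=1 T0.r1=1 T1.r0=1 T1.r1=1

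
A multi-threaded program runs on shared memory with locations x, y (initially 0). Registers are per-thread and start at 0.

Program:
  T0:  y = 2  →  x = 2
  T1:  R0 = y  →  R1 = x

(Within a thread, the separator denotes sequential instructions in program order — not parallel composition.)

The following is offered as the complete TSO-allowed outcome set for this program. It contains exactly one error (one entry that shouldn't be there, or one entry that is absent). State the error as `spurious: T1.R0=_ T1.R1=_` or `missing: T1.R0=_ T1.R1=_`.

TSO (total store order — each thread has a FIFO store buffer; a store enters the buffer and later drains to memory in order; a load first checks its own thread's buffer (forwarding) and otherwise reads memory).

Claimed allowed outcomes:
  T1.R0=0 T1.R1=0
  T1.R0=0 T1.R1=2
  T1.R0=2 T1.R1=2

missing: T1.R0=2 T1.R1=0

outcome vector order: (T1.R0,T1.R1)
TSO: 4 outcomes — {0/0, 0/2, 2/0, 2/2}
TSO∖claimed = {2/0}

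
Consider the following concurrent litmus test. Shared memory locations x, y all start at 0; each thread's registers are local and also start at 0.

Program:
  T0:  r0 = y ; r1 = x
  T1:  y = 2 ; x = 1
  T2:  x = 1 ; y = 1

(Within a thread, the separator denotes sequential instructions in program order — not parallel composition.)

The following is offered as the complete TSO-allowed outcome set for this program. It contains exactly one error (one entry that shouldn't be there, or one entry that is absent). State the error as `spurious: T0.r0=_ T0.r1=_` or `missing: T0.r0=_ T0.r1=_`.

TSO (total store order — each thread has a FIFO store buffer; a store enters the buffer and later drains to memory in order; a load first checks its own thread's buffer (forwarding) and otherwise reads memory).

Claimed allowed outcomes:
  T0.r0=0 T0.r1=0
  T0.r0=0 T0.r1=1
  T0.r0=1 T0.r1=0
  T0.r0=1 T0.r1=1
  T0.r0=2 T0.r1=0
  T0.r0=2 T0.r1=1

outcome vector order: (T0.r0,T0.r1)
TSO (5): 00; 01; 11; 20; 21
claimed∖TSO = {10}

spurious: T0.r0=1 T0.r1=0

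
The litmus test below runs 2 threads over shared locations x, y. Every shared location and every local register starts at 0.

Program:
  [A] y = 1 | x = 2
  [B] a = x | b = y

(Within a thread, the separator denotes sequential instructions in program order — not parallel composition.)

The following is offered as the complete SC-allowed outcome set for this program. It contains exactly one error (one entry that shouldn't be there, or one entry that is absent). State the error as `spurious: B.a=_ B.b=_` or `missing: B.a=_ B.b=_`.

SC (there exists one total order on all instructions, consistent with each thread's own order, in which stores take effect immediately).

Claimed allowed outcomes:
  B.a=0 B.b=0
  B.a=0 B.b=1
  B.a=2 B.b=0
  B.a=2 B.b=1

outcome vector order: (B.a,B.b)
under SC → 0/0; 0/1; 2/1
claimed∖SC = {2/0}

spurious: B.a=2 B.b=0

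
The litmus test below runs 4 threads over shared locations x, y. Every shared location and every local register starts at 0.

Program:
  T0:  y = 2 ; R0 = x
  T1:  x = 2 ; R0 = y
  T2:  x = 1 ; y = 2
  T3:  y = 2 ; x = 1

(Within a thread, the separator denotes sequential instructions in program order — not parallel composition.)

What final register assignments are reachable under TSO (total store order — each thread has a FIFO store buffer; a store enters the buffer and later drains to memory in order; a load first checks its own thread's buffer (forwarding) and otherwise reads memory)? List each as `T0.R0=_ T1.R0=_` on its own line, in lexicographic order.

T0.R0=0 T1.R0=0
T0.R0=0 T1.R0=2
T0.R0=1 T1.R0=0
T0.R0=1 T1.R0=2
T0.R0=2 T1.R0=0
T0.R0=2 T1.R0=2

outcome vector order: (T0.R0,T1.R0)
|TSO outcomes| = 6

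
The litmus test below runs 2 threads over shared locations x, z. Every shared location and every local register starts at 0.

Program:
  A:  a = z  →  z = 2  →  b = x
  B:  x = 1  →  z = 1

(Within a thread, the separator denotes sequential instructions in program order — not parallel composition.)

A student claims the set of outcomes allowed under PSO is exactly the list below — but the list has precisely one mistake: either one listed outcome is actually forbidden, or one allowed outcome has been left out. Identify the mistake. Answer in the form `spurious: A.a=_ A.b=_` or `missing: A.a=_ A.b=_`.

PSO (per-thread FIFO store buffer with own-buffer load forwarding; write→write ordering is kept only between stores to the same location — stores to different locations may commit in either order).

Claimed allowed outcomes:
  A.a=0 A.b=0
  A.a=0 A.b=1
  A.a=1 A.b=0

missing: A.a=1 A.b=1

outcome vector order: (A.a,A.b)
PSO: 4 outcomes — {00 01 10 11}
PSO∖claimed = {11}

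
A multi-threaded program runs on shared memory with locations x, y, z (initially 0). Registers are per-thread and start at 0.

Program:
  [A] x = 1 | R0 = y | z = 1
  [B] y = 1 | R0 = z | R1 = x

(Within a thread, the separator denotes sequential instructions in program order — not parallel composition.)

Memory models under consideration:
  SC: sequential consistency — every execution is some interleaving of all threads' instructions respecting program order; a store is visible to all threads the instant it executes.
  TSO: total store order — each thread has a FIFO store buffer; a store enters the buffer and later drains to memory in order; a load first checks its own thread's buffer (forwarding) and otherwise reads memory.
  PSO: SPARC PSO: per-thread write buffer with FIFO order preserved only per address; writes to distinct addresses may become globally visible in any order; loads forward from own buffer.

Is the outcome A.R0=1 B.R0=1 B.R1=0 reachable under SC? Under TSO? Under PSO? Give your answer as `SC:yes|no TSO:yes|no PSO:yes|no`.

outcome vector order: (A.R0,B.R0,B.R1)
SC: 5 outcomes — {0/0/1 0/1/1 1/0/0 1/0/1 1/1/1}
TSO: 6 outcomes — {0/0/0 0/0/1 0/1/1 1/0/0 1/0/1 1/1/1}
PSO: 8 outcomes — {0/0/0 0/0/1 0/1/0 0/1/1 1/0/0 1/0/1 1/1/0 1/1/1}
target 1/1/0 ∈ {PSO}

SC:no TSO:no PSO:yes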